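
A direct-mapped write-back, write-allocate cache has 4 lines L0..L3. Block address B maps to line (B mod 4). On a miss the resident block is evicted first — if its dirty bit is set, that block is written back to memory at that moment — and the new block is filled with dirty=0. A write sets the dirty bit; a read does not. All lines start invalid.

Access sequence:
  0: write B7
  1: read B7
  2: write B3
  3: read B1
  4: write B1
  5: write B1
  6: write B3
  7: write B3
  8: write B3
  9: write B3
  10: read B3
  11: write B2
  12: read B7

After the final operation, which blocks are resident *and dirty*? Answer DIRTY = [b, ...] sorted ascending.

DIRTY = [1, 2]

  0 | W B7 → L3 miss [D]
  1 | R B7 → L3 hit [D]
  2 | W B3 → L3 miss wb→B7 [D]
  3 | R B1 → L1 miss [-]
  4 | W B1 → L1 hit [D]
  5 | W B1 → L1 hit [D]
  6 | W B3 → L3 hit [D]
  7 | W B3 → L3 hit [D]
  8 | W B3 → L3 hit [D]
  9 | W B3 → L3 hit [D]
  10 | R B3 → L3 hit [D]
  11 | W B2 → L2 miss [D]
  12 | R B7 → L3 miss wb→B3 [-]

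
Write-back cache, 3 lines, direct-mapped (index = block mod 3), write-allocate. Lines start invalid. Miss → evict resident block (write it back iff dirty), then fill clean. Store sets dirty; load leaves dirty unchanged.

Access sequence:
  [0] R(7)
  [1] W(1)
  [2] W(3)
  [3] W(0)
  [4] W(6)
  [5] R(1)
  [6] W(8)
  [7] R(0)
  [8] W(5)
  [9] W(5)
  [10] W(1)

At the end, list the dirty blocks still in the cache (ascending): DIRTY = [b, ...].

DIRTY = [1, 5]

0: R B7 -> L1 miss  d=-]
1: W B1 -> L1 miss  d=D]
2: W B3 -> L0 miss  d=D]
3: W B0 -> L0 miss wb->B3  d=D]
4: W B6 -> L0 miss wb->B0  d=D]
5: R B1 -> L1 hit  d=D]
6: W B8 -> L2 miss  d=D]
7: R B0 -> L0 miss wb->B6  d=-]
8: W B5 -> L2 miss wb->B8  d=D]
9: W B5 -> L2 hit  d=D]
10: W B1 -> L1 hit  d=D]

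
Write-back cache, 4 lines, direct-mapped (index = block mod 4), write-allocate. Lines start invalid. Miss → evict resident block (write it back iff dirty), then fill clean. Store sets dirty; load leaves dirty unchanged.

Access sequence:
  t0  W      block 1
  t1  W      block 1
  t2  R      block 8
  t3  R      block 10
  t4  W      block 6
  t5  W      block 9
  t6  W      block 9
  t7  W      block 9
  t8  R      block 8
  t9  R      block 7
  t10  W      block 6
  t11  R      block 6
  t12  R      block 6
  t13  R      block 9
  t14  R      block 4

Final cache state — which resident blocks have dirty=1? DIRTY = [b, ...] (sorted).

DIRTY = [6, 9]

0: W B1 -> L1 miss  d=D]
1: W B1 -> L1 hit  d=D]
2: R B8 -> L0 miss  d=-]
3: R B10 -> L2 miss  d=-]
4: W B6 -> L2 miss  d=D]
5: W B9 -> L1 miss wb->B1  d=D]
6: W B9 -> L1 hit  d=D]
7: W B9 -> L1 hit  d=D]
8: R B8 -> L0 hit  d=-]
9: R B7 -> L3 miss  d=-]
10: W B6 -> L2 hit  d=D]
11: R B6 -> L2 hit  d=D]
12: R B6 -> L2 hit  d=D]
13: R B9 -> L1 hit  d=D]
14: R B4 -> L0 miss  d=-]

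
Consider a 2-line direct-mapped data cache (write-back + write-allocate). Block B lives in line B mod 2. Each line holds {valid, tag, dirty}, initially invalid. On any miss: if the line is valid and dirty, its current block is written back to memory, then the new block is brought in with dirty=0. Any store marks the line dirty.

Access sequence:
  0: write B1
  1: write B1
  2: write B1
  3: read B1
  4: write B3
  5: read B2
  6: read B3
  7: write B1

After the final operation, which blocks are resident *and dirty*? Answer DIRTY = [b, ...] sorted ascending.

DIRTY = [1]

0: W B1 -> L1 miss  d=D]
1: W B1 -> L1 hit  d=D]
2: W B1 -> L1 hit  d=D]
3: R B1 -> L1 hit  d=D]
4: W B3 -> L1 miss wb->B1  d=D]
5: R B2 -> L0 miss  d=-]
6: R B3 -> L1 hit  d=D]
7: W B1 -> L1 miss wb->B3  d=D]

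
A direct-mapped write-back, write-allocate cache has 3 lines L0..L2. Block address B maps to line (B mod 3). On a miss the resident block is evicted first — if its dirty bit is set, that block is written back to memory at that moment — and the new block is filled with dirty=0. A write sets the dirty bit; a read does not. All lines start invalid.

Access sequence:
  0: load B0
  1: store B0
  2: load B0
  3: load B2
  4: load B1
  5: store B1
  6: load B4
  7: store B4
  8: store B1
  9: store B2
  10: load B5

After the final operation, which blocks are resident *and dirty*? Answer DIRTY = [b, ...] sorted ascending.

DIRTY = [0, 1]

0: R B0 -> L0 miss  d=-]
1: W B0 -> L0 hit  d=D]
2: R B0 -> L0 hit  d=D]
3: R B2 -> L2 miss  d=-]
4: R B1 -> L1 miss  d=-]
5: W B1 -> L1 hit  d=D]
6: R B4 -> L1 miss wb->B1  d=-]
7: W B4 -> L1 hit  d=D]
8: W B1 -> L1 miss wb->B4  d=D]
9: W B2 -> L2 hit  d=D]
10: R B5 -> L2 miss wb->B2  d=-]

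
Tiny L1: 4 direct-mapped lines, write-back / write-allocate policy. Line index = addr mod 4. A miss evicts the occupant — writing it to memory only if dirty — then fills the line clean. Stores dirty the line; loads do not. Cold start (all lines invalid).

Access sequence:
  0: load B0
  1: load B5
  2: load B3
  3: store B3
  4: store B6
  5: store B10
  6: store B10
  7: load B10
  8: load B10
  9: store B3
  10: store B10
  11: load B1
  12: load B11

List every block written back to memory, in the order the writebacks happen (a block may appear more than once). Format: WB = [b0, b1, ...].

  0 | R B0 → L0 miss [-]
  1 | R B5 → L1 miss [-]
  2 | R B3 → L3 miss [-]
  3 | W B3 → L3 hit [D]
  4 | W B6 → L2 miss [D]
  5 | W B10 → L2 miss wb→B6 [D]
  6 | W B10 → L2 hit [D]
  7 | R B10 → L2 hit [D]
  8 | R B10 → L2 hit [D]
  9 | W B3 → L3 hit [D]
  10 | W B10 → L2 hit [D]
  11 | R B1 → L1 miss [-]
  12 | R B11 → L3 miss wb→B3 [-]

WB = [6, 3]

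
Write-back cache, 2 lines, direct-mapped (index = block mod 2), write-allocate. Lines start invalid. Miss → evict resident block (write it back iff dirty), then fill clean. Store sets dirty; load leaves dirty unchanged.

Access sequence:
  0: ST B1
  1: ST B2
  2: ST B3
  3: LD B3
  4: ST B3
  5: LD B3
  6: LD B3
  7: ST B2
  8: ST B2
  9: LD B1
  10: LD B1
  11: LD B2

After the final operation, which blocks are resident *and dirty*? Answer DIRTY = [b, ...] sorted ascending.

DIRTY = [2]

0: W B1 -> L1 miss  d=D]
1: W B2 -> L0 miss  d=D]
2: W B3 -> L1 miss wb->B1  d=D]
3: R B3 -> L1 hit  d=D]
4: W B3 -> L1 hit  d=D]
5: R B3 -> L1 hit  d=D]
6: R B3 -> L1 hit  d=D]
7: W B2 -> L0 hit  d=D]
8: W B2 -> L0 hit  d=D]
9: R B1 -> L1 miss wb->B3  d=-]
10: R B1 -> L1 hit  d=-]
11: R B2 -> L0 hit  d=D]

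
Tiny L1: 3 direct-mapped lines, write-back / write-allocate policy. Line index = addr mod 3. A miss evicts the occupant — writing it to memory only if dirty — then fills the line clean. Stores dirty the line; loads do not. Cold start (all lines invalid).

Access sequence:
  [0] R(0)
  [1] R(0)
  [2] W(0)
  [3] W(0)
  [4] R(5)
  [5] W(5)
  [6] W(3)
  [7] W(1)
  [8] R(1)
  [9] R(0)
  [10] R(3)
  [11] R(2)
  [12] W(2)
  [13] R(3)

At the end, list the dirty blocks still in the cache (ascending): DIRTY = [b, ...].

DIRTY = [1, 2]

0: R B0 → L0 miss [-]
1: R B0 → L0 hit [-]
2: W B0 → L0 hit [D]
3: W B0 → L0 hit [D]
4: R B5 → L2 miss [-]
5: W B5 → L2 hit [D]
6: W B3 → L0 miss wb→B0 [D]
7: W B1 → L1 miss [D]
8: R B1 → L1 hit [D]
9: R B0 → L0 miss wb→B3 [-]
10: R B3 → L0 miss [-]
11: R B2 → L2 miss wb→B5 [-]
12: W B2 → L2 hit [D]
13: R B3 → L0 hit [-]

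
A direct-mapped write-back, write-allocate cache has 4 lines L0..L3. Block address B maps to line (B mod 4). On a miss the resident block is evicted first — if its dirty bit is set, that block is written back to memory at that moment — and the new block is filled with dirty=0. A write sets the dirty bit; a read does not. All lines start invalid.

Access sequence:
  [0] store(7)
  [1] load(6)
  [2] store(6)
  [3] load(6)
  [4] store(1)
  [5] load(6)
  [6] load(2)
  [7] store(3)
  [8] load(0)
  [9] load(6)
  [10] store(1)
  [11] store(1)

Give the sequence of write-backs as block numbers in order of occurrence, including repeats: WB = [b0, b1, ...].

WB = [6, 7]

  0 | W B7 → L3 miss [D]
  1 | R B6 → L2 miss [-]
  2 | W B6 → L2 hit [D]
  3 | R B6 → L2 hit [D]
  4 | W B1 → L1 miss [D]
  5 | R B6 → L2 hit [D]
  6 | R B2 → L2 miss wb→B6 [-]
  7 | W B3 → L3 miss wb→B7 [D]
  8 | R B0 → L0 miss [-]
  9 | R B6 → L2 miss [-]
  10 | W B1 → L1 hit [D]
  11 | W B1 → L1 hit [D]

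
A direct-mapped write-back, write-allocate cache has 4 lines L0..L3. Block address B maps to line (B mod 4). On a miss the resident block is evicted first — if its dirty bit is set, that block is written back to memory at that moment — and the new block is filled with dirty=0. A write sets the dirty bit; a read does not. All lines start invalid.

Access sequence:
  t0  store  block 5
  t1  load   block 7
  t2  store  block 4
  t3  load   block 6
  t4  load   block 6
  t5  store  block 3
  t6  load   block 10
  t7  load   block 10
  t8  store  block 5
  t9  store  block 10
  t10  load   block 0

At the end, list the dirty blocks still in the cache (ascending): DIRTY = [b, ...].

  0 | W B5 → L1 miss [D]
  1 | R B7 → L3 miss [-]
  2 | W B4 → L0 miss [D]
  3 | R B6 → L2 miss [-]
  4 | R B6 → L2 hit [-]
  5 | W B3 → L3 miss [D]
  6 | R B10 → L2 miss [-]
  7 | R B10 → L2 hit [-]
  8 | W B5 → L1 hit [D]
  9 | W B10 → L2 hit [D]
  10 | R B0 → L0 miss wb→B4 [-]

DIRTY = [3, 5, 10]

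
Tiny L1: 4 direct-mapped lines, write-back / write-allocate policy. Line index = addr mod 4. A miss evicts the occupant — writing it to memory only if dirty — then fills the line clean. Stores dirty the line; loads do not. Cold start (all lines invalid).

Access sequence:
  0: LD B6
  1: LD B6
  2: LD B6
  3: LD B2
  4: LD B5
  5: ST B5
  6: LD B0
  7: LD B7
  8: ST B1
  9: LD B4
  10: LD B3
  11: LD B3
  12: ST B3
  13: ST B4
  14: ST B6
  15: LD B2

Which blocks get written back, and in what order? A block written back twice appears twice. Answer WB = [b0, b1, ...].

0: R B6 -> L2 miss  d=-]
1: R B6 -> L2 hit  d=-]
2: R B6 -> L2 hit  d=-]
3: R B2 -> L2 miss  d=-]
4: R B5 -> L1 miss  d=-]
5: W B5 -> L1 hit  d=D]
6: R B0 -> L0 miss  d=-]
7: R B7 -> L3 miss  d=-]
8: W B1 -> L1 miss wb->B5  d=D]
9: R B4 -> L0 miss  d=-]
10: R B3 -> L3 miss  d=-]
11: R B3 -> L3 hit  d=-]
12: W B3 -> L3 hit  d=D]
13: W B4 -> L0 hit  d=D]
14: W B6 -> L2 miss  d=D]
15: R B2 -> L2 miss wb->B6  d=-]

WB = [5, 6]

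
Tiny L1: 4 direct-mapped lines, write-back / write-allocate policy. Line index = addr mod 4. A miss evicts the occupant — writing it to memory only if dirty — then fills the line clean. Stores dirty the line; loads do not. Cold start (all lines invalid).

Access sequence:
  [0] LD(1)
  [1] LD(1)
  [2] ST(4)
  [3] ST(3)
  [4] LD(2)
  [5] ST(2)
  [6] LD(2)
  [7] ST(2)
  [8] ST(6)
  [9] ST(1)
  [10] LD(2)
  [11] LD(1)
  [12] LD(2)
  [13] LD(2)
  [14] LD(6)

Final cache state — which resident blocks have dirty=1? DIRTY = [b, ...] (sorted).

0: R B1 -> L1 miss  d=-]
1: R B1 -> L1 hit  d=-]
2: W B4 -> L0 miss  d=D]
3: W B3 -> L3 miss  d=D]
4: R B2 -> L2 miss  d=-]
5: W B2 -> L2 hit  d=D]
6: R B2 -> L2 hit  d=D]
7: W B2 -> L2 hit  d=D]
8: W B6 -> L2 miss wb->B2  d=D]
9: W B1 -> L1 hit  d=D]
10: R B2 -> L2 miss wb->B6  d=-]
11: R B1 -> L1 hit  d=D]
12: R B2 -> L2 hit  d=-]
13: R B2 -> L2 hit  d=-]
14: R B6 -> L2 miss  d=-]

DIRTY = [1, 3, 4]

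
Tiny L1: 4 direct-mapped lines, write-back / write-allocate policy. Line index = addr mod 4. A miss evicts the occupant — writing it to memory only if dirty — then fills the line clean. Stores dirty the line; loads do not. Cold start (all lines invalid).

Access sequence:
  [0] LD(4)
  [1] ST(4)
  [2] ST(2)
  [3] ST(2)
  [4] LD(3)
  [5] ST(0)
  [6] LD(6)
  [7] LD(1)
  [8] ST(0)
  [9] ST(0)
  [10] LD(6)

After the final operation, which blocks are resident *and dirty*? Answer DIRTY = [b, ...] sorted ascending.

  0 | R B4 → L0 miss [-]
  1 | W B4 → L0 hit [D]
  2 | W B2 → L2 miss [D]
  3 | W B2 → L2 hit [D]
  4 | R B3 → L3 miss [-]
  5 | W B0 → L0 miss wb→B4 [D]
  6 | R B6 → L2 miss wb→B2 [-]
  7 | R B1 → L1 miss [-]
  8 | W B0 → L0 hit [D]
  9 | W B0 → L0 hit [D]
  10 | R B6 → L2 hit [-]

DIRTY = [0]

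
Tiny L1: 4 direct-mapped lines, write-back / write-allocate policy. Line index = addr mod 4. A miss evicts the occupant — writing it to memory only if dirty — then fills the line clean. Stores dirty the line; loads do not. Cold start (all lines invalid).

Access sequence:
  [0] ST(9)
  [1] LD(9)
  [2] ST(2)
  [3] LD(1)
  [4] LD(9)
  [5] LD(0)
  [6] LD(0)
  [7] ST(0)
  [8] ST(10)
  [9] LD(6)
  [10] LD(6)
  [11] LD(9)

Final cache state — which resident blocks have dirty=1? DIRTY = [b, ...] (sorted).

0: W B9 → L1 miss [D]
1: R B9 → L1 hit [D]
2: W B2 → L2 miss [D]
3: R B1 → L1 miss wb→B9 [-]
4: R B9 → L1 miss [-]
5: R B0 → L0 miss [-]
6: R B0 → L0 hit [-]
7: W B0 → L0 hit [D]
8: W B10 → L2 miss wb→B2 [D]
9: R B6 → L2 miss wb→B10 [-]
10: R B6 → L2 hit [-]
11: R B9 → L1 hit [-]

DIRTY = [0]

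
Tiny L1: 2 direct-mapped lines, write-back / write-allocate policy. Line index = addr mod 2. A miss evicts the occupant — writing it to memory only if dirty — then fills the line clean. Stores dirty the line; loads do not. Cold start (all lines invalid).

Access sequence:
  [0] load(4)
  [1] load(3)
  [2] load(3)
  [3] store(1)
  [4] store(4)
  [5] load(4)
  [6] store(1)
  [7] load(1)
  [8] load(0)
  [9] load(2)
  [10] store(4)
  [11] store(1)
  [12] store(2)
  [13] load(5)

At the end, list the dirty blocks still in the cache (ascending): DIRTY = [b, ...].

DIRTY = [2]

0: R B4 → L0 miss [-]
1: R B3 → L1 miss [-]
2: R B3 → L1 hit [-]
3: W B1 → L1 miss [D]
4: W B4 → L0 hit [D]
5: R B4 → L0 hit [D]
6: W B1 → L1 hit [D]
7: R B1 → L1 hit [D]
8: R B0 → L0 miss wb→B4 [-]
9: R B2 → L0 miss [-]
10: W B4 → L0 miss [D]
11: W B1 → L1 hit [D]
12: W B2 → L0 miss wb→B4 [D]
13: R B5 → L1 miss wb→B1 [-]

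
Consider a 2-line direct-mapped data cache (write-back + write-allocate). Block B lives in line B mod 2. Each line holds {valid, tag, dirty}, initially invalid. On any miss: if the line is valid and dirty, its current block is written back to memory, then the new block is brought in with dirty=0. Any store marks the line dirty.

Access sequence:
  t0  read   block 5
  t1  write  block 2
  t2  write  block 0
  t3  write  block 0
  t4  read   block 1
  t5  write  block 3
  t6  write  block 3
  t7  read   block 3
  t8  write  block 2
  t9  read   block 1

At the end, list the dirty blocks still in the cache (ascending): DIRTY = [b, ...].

DIRTY = [2]

0: R B5 -> L1 miss  d=-]
1: W B2 -> L0 miss  d=D]
2: W B0 -> L0 miss wb->B2  d=D]
3: W B0 -> L0 hit  d=D]
4: R B1 -> L1 miss  d=-]
5: W B3 -> L1 miss  d=D]
6: W B3 -> L1 hit  d=D]
7: R B3 -> L1 hit  d=D]
8: W B2 -> L0 miss wb->B0  d=D]
9: R B1 -> L1 miss wb->B3  d=-]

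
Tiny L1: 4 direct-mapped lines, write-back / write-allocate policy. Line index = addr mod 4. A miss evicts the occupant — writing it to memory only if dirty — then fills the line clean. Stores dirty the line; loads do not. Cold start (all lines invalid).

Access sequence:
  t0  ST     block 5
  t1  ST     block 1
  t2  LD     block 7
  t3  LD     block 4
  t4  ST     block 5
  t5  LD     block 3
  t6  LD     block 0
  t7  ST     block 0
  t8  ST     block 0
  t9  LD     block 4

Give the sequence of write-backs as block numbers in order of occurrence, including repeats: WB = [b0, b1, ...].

  0 | W B5 → L1 miss [D]
  1 | W B1 → L1 miss wb→B5 [D]
  2 | R B7 → L3 miss [-]
  3 | R B4 → L0 miss [-]
  4 | W B5 → L1 miss wb→B1 [D]
  5 | R B3 → L3 miss [-]
  6 | R B0 → L0 miss [-]
  7 | W B0 → L0 hit [D]
  8 | W B0 → L0 hit [D]
  9 | R B4 → L0 miss wb→B0 [-]

WB = [5, 1, 0]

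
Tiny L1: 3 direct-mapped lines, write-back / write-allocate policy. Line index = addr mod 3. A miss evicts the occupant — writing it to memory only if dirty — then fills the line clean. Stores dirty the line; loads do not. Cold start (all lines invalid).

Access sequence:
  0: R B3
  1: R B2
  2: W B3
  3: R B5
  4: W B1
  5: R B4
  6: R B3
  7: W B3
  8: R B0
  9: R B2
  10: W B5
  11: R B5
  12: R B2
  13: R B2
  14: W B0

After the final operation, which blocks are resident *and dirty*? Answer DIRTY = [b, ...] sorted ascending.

DIRTY = [0]

0: R B3 → L0 miss [-]
1: R B2 → L2 miss [-]
2: W B3 → L0 hit [D]
3: R B5 → L2 miss [-]
4: W B1 → L1 miss [D]
5: R B4 → L1 miss wb→B1 [-]
6: R B3 → L0 hit [D]
7: W B3 → L0 hit [D]
8: R B0 → L0 miss wb→B3 [-]
9: R B2 → L2 miss [-]
10: W B5 → L2 miss [D]
11: R B5 → L2 hit [D]
12: R B2 → L2 miss wb→B5 [-]
13: R B2 → L2 hit [-]
14: W B0 → L0 hit [D]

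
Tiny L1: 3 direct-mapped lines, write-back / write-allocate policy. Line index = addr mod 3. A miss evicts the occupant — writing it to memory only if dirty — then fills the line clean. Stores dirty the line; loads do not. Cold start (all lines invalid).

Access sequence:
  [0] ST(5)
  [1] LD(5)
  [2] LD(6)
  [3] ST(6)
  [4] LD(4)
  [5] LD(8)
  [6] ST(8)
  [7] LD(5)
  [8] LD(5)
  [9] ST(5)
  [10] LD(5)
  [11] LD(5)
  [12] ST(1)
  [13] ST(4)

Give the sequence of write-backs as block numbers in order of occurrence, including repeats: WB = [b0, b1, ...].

WB = [5, 8, 1]

  0 | W B5 → L2 miss [D]
  1 | R B5 → L2 hit [D]
  2 | R B6 → L0 miss [-]
  3 | W B6 → L0 hit [D]
  4 | R B4 → L1 miss [-]
  5 | R B8 → L2 miss wb→B5 [-]
  6 | W B8 → L2 hit [D]
  7 | R B5 → L2 miss wb→B8 [-]
  8 | R B5 → L2 hit [-]
  9 | W B5 → L2 hit [D]
  10 | R B5 → L2 hit [D]
  11 | R B5 → L2 hit [D]
  12 | W B1 → L1 miss [D]
  13 | W B4 → L1 miss wb→B1 [D]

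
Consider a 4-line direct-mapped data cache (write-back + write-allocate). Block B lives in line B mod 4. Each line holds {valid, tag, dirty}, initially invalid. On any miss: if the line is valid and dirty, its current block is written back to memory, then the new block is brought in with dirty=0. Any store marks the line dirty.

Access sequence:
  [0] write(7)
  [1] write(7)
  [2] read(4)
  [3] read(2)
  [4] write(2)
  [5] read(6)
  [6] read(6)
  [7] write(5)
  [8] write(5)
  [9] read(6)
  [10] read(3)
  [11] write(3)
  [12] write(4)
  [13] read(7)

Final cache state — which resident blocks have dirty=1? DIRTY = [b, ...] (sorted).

DIRTY = [4, 5]

  0 | W B7 → L3 miss [D]
  1 | W B7 → L3 hit [D]
  2 | R B4 → L0 miss [-]
  3 | R B2 → L2 miss [-]
  4 | W B2 → L2 hit [D]
  5 | R B6 → L2 miss wb→B2 [-]
  6 | R B6 → L2 hit [-]
  7 | W B5 → L1 miss [D]
  8 | W B5 → L1 hit [D]
  9 | R B6 → L2 hit [-]
  10 | R B3 → L3 miss wb→B7 [-]
  11 | W B3 → L3 hit [D]
  12 | W B4 → L0 hit [D]
  13 | R B7 → L3 miss wb→B3 [-]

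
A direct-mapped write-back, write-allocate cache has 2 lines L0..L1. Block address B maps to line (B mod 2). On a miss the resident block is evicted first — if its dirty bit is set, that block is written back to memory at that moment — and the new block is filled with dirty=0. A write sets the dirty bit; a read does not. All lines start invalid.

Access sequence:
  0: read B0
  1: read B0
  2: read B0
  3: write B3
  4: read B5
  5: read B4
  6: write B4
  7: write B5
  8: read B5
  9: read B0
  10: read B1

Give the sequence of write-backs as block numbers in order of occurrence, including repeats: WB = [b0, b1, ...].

WB = [3, 4, 5]

0: R B0 -> L0 miss  d=-]
1: R B0 -> L0 hit  d=-]
2: R B0 -> L0 hit  d=-]
3: W B3 -> L1 miss  d=D]
4: R B5 -> L1 miss wb->B3  d=-]
5: R B4 -> L0 miss  d=-]
6: W B4 -> L0 hit  d=D]
7: W B5 -> L1 hit  d=D]
8: R B5 -> L1 hit  d=D]
9: R B0 -> L0 miss wb->B4  d=-]
10: R B1 -> L1 miss wb->B5  d=-]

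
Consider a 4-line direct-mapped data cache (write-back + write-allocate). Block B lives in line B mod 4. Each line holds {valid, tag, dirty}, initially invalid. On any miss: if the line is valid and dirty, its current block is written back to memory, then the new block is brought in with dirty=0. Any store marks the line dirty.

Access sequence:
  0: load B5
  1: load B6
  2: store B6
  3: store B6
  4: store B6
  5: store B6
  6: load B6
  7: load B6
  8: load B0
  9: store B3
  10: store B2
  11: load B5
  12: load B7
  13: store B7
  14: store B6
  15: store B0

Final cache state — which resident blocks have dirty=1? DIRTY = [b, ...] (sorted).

DIRTY = [0, 6, 7]

0: R B5 → L1 miss [-]
1: R B6 → L2 miss [-]
2: W B6 → L2 hit [D]
3: W B6 → L2 hit [D]
4: W B6 → L2 hit [D]
5: W B6 → L2 hit [D]
6: R B6 → L2 hit [D]
7: R B6 → L2 hit [D]
8: R B0 → L0 miss [-]
9: W B3 → L3 miss [D]
10: W B2 → L2 miss wb→B6 [D]
11: R B5 → L1 hit [-]
12: R B7 → L3 miss wb→B3 [-]
13: W B7 → L3 hit [D]
14: W B6 → L2 miss wb→B2 [D]
15: W B0 → L0 hit [D]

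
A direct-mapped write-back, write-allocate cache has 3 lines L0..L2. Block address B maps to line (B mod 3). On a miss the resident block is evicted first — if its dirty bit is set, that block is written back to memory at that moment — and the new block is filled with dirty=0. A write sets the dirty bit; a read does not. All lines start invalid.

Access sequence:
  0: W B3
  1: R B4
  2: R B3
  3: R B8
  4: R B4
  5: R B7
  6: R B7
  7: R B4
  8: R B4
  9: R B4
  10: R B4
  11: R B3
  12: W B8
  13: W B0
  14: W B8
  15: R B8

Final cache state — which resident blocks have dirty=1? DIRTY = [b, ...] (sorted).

0: W B3 -> L0 miss  d=D]
1: R B4 -> L1 miss  d=-]
2: R B3 -> L0 hit  d=D]
3: R B8 -> L2 miss  d=-]
4: R B4 -> L1 hit  d=-]
5: R B7 -> L1 miss  d=-]
6: R B7 -> L1 hit  d=-]
7: R B4 -> L1 miss  d=-]
8: R B4 -> L1 hit  d=-]
9: R B4 -> L1 hit  d=-]
10: R B4 -> L1 hit  d=-]
11: R B3 -> L0 hit  d=D]
12: W B8 -> L2 hit  d=D]
13: W B0 -> L0 miss wb->B3  d=D]
14: W B8 -> L2 hit  d=D]
15: R B8 -> L2 hit  d=D]

DIRTY = [0, 8]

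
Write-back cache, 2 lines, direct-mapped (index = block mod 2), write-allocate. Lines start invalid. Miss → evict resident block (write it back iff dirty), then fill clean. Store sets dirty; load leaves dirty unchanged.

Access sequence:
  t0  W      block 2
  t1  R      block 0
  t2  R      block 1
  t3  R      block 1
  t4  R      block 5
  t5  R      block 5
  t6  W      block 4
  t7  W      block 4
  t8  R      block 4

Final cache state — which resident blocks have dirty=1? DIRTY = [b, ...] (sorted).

  0 | W B2 → L0 miss [D]
  1 | R B0 → L0 miss wb→B2 [-]
  2 | R B1 → L1 miss [-]
  3 | R B1 → L1 hit [-]
  4 | R B5 → L1 miss [-]
  5 | R B5 → L1 hit [-]
  6 | W B4 → L0 miss [D]
  7 | W B4 → L0 hit [D]
  8 | R B4 → L0 hit [D]

DIRTY = [4]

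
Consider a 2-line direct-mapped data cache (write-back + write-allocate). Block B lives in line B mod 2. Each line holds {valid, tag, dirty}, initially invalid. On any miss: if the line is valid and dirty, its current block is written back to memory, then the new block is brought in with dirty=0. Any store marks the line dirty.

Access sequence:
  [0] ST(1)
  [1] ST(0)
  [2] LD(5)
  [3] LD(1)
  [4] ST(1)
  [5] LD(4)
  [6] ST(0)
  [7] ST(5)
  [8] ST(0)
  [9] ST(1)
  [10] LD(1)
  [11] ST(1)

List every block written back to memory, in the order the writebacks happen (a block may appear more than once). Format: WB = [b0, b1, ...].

0: W B1 → L1 miss [D]
1: W B0 → L0 miss [D]
2: R B5 → L1 miss wb→B1 [-]
3: R B1 → L1 miss [-]
4: W B1 → L1 hit [D]
5: R B4 → L0 miss wb→B0 [-]
6: W B0 → L0 miss [D]
7: W B5 → L1 miss wb→B1 [D]
8: W B0 → L0 hit [D]
9: W B1 → L1 miss wb→B5 [D]
10: R B1 → L1 hit [D]
11: W B1 → L1 hit [D]

WB = [1, 0, 1, 5]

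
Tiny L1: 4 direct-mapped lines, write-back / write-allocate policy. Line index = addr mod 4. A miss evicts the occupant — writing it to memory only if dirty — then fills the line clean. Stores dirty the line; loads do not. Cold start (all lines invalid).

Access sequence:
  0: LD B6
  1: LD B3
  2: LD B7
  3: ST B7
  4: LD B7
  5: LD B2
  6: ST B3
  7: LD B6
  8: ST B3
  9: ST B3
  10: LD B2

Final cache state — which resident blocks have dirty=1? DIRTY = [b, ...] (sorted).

DIRTY = [3]

0: R B6 -> L2 miss  d=-]
1: R B3 -> L3 miss  d=-]
2: R B7 -> L3 miss  d=-]
3: W B7 -> L3 hit  d=D]
4: R B7 -> L3 hit  d=D]
5: R B2 -> L2 miss  d=-]
6: W B3 -> L3 miss wb->B7  d=D]
7: R B6 -> L2 miss  d=-]
8: W B3 -> L3 hit  d=D]
9: W B3 -> L3 hit  d=D]
10: R B2 -> L2 miss  d=-]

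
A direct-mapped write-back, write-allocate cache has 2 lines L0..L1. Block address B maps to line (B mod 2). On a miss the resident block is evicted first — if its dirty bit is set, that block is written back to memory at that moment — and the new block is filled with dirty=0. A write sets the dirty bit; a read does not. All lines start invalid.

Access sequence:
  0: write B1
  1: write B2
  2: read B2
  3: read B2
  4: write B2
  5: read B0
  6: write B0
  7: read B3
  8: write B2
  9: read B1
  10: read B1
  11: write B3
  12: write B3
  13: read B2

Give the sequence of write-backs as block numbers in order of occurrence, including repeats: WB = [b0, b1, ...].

0: W B1 → L1 miss [D]
1: W B2 → L0 miss [D]
2: R B2 → L0 hit [D]
3: R B2 → L0 hit [D]
4: W B2 → L0 hit [D]
5: R B0 → L0 miss wb→B2 [-]
6: W B0 → L0 hit [D]
7: R B3 → L1 miss wb→B1 [-]
8: W B2 → L0 miss wb→B0 [D]
9: R B1 → L1 miss [-]
10: R B1 → L1 hit [-]
11: W B3 → L1 miss [D]
12: W B3 → L1 hit [D]
13: R B2 → L0 hit [D]

WB = [2, 1, 0]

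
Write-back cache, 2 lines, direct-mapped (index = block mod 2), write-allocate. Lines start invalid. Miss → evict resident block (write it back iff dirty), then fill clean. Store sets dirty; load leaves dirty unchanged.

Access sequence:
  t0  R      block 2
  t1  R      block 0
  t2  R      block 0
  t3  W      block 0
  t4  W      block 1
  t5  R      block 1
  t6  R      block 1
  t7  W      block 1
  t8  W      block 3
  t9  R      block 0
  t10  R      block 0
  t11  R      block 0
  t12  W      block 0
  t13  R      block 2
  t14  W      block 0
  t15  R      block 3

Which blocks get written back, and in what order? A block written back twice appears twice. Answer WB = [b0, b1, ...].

WB = [1, 0]

0: R B2 -> L0 miss  d=-]
1: R B0 -> L0 miss  d=-]
2: R B0 -> L0 hit  d=-]
3: W B0 -> L0 hit  d=D]
4: W B1 -> L1 miss  d=D]
5: R B1 -> L1 hit  d=D]
6: R B1 -> L1 hit  d=D]
7: W B1 -> L1 hit  d=D]
8: W B3 -> L1 miss wb->B1  d=D]
9: R B0 -> L0 hit  d=D]
10: R B0 -> L0 hit  d=D]
11: R B0 -> L0 hit  d=D]
12: W B0 -> L0 hit  d=D]
13: R B2 -> L0 miss wb->B0  d=-]
14: W B0 -> L0 miss  d=D]
15: R B3 -> L1 hit  d=D]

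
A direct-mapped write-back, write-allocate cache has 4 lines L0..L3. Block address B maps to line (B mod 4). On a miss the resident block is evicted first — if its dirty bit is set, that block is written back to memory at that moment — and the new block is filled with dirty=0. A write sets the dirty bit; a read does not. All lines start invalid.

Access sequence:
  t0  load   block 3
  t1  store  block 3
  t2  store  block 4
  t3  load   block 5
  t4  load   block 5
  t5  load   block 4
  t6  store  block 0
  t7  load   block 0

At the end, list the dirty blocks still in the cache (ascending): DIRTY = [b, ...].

  0 | R B3 → L3 miss [-]
  1 | W B3 → L3 hit [D]
  2 | W B4 → L0 miss [D]
  3 | R B5 → L1 miss [-]
  4 | R B5 → L1 hit [-]
  5 | R B4 → L0 hit [D]
  6 | W B0 → L0 miss wb→B4 [D]
  7 | R B0 → L0 hit [D]

DIRTY = [0, 3]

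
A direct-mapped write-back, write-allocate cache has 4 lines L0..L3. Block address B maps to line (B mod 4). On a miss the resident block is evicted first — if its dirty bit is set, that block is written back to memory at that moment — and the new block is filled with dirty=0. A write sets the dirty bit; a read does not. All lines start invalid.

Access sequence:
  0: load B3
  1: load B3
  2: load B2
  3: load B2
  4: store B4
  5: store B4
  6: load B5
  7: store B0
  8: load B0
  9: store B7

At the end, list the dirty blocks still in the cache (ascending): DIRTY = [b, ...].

  0 | R B3 → L3 miss [-]
  1 | R B3 → L3 hit [-]
  2 | R B2 → L2 miss [-]
  3 | R B2 → L2 hit [-]
  4 | W B4 → L0 miss [D]
  5 | W B4 → L0 hit [D]
  6 | R B5 → L1 miss [-]
  7 | W B0 → L0 miss wb→B4 [D]
  8 | R B0 → L0 hit [D]
  9 | W B7 → L3 miss [D]

DIRTY = [0, 7]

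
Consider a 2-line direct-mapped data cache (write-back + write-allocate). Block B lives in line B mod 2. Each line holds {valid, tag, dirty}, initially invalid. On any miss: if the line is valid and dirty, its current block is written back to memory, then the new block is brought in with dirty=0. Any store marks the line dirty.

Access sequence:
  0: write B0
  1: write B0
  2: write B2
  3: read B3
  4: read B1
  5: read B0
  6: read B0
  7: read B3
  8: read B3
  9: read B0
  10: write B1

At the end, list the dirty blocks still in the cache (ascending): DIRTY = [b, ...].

0: W B0 -> L0 miss  d=D]
1: W B0 -> L0 hit  d=D]
2: W B2 -> L0 miss wb->B0  d=D]
3: R B3 -> L1 miss  d=-]
4: R B1 -> L1 miss  d=-]
5: R B0 -> L0 miss wb->B2  d=-]
6: R B0 -> L0 hit  d=-]
7: R B3 -> L1 miss  d=-]
8: R B3 -> L1 hit  d=-]
9: R B0 -> L0 hit  d=-]
10: W B1 -> L1 miss  d=D]

DIRTY = [1]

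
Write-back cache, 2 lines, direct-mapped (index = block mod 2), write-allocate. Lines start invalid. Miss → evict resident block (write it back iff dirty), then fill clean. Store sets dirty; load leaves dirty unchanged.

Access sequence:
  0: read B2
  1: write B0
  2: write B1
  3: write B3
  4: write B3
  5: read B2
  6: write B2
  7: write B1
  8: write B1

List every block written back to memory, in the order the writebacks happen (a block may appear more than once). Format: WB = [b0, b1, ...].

  0 | R B2 → L0 miss [-]
  1 | W B0 → L0 miss [D]
  2 | W B1 → L1 miss [D]
  3 | W B3 → L1 miss wb→B1 [D]
  4 | W B3 → L1 hit [D]
  5 | R B2 → L0 miss wb→B0 [-]
  6 | W B2 → L0 hit [D]
  7 | W B1 → L1 miss wb→B3 [D]
  8 | W B1 → L1 hit [D]

WB = [1, 0, 3]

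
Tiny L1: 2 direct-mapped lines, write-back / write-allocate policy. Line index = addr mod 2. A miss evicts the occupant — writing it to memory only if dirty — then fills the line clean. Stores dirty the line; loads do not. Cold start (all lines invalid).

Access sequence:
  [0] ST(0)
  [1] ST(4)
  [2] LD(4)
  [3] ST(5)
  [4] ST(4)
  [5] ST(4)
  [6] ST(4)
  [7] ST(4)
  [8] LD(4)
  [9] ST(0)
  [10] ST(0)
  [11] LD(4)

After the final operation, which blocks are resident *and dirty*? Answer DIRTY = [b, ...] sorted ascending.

DIRTY = [5]

0: W B0 -> L0 miss  d=D]
1: W B4 -> L0 miss wb->B0  d=D]
2: R B4 -> L0 hit  d=D]
3: W B5 -> L1 miss  d=D]
4: W B4 -> L0 hit  d=D]
5: W B4 -> L0 hit  d=D]
6: W B4 -> L0 hit  d=D]
7: W B4 -> L0 hit  d=D]
8: R B4 -> L0 hit  d=D]
9: W B0 -> L0 miss wb->B4  d=D]
10: W B0 -> L0 hit  d=D]
11: R B4 -> L0 miss wb->B0  d=-]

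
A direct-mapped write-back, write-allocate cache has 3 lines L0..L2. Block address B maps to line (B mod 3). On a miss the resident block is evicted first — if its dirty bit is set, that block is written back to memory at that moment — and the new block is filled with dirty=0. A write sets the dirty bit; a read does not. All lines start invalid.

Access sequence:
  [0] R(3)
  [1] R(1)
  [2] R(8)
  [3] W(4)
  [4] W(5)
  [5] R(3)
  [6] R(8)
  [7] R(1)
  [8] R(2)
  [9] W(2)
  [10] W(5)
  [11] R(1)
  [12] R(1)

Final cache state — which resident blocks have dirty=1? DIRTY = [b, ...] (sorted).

DIRTY = [5]

0: R B3 -> L0 miss  d=-]
1: R B1 -> L1 miss  d=-]
2: R B8 -> L2 miss  d=-]
3: W B4 -> L1 miss  d=D]
4: W B5 -> L2 miss  d=D]
5: R B3 -> L0 hit  d=-]
6: R B8 -> L2 miss wb->B5  d=-]
7: R B1 -> L1 miss wb->B4  d=-]
8: R B2 -> L2 miss  d=-]
9: W B2 -> L2 hit  d=D]
10: W B5 -> L2 miss wb->B2  d=D]
11: R B1 -> L1 hit  d=-]
12: R B1 -> L1 hit  d=-]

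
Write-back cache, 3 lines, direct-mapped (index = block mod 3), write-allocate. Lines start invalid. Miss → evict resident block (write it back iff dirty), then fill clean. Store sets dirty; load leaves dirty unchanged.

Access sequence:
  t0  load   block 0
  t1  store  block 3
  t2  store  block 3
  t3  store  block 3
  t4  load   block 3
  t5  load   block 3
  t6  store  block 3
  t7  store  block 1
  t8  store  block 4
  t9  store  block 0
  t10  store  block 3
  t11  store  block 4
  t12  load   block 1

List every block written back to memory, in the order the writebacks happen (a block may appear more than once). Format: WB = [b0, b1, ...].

WB = [1, 3, 0, 4]

0: R B0 -> L0 miss  d=-]
1: W B3 -> L0 miss  d=D]
2: W B3 -> L0 hit  d=D]
3: W B3 -> L0 hit  d=D]
4: R B3 -> L0 hit  d=D]
5: R B3 -> L0 hit  d=D]
6: W B3 -> L0 hit  d=D]
7: W B1 -> L1 miss  d=D]
8: W B4 -> L1 miss wb->B1  d=D]
9: W B0 -> L0 miss wb->B3  d=D]
10: W B3 -> L0 miss wb->B0  d=D]
11: W B4 -> L1 hit  d=D]
12: R B1 -> L1 miss wb->B4  d=-]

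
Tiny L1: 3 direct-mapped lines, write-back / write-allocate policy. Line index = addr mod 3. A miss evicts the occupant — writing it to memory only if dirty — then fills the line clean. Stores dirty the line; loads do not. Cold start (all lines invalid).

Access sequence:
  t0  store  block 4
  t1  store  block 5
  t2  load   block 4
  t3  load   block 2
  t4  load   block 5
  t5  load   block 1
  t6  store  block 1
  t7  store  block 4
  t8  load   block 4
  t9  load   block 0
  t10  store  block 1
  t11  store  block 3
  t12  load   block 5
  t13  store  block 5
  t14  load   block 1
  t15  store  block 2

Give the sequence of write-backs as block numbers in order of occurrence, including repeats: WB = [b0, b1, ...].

WB = [5, 4, 1, 4, 5]

  0 | W B4 → L1 miss [D]
  1 | W B5 → L2 miss [D]
  2 | R B4 → L1 hit [D]
  3 | R B2 → L2 miss wb→B5 [-]
  4 | R B5 → L2 miss [-]
  5 | R B1 → L1 miss wb→B4 [-]
  6 | W B1 → L1 hit [D]
  7 | W B4 → L1 miss wb→B1 [D]
  8 | R B4 → L1 hit [D]
  9 | R B0 → L0 miss [-]
  10 | W B1 → L1 miss wb→B4 [D]
  11 | W B3 → L0 miss [D]
  12 | R B5 → L2 hit [-]
  13 | W B5 → L2 hit [D]
  14 | R B1 → L1 hit [D]
  15 | W B2 → L2 miss wb→B5 [D]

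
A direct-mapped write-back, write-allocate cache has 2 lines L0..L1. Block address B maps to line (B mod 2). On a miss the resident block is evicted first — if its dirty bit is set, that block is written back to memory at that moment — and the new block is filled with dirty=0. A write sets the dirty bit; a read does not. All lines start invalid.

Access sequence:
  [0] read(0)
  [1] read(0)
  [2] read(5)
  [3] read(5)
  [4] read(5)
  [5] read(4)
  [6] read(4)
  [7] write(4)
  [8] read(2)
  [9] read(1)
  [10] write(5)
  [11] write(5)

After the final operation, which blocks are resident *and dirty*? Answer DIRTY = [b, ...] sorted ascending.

DIRTY = [5]

0: R B0 → L0 miss [-]
1: R B0 → L0 hit [-]
2: R B5 → L1 miss [-]
3: R B5 → L1 hit [-]
4: R B5 → L1 hit [-]
5: R B4 → L0 miss [-]
6: R B4 → L0 hit [-]
7: W B4 → L0 hit [D]
8: R B2 → L0 miss wb→B4 [-]
9: R B1 → L1 miss [-]
10: W B5 → L1 miss [D]
11: W B5 → L1 hit [D]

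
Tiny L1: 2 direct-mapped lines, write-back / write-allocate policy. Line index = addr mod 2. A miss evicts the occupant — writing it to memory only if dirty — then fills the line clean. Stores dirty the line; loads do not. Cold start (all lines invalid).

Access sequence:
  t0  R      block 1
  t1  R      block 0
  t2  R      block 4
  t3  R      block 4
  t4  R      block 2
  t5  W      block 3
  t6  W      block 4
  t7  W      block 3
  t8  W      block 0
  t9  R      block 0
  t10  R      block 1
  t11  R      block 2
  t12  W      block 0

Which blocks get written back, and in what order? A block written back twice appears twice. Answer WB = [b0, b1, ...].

WB = [4, 3, 0]

  0 | R B1 → L1 miss [-]
  1 | R B0 → L0 miss [-]
  2 | R B4 → L0 miss [-]
  3 | R B4 → L0 hit [-]
  4 | R B2 → L0 miss [-]
  5 | W B3 → L1 miss [D]
  6 | W B4 → L0 miss [D]
  7 | W B3 → L1 hit [D]
  8 | W B0 → L0 miss wb→B4 [D]
  9 | R B0 → L0 hit [D]
  10 | R B1 → L1 miss wb→B3 [-]
  11 | R B2 → L0 miss wb→B0 [-]
  12 | W B0 → L0 miss [D]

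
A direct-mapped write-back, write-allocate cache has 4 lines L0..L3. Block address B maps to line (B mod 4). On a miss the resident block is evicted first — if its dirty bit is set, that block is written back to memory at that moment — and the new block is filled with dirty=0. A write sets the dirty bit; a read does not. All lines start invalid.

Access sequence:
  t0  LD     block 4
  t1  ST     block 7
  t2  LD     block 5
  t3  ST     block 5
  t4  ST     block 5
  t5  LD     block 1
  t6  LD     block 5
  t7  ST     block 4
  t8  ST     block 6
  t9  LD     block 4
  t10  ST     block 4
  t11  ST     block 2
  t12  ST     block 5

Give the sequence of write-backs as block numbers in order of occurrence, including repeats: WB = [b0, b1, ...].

WB = [5, 6]

0: R B4 -> L0 miss  d=-]
1: W B7 -> L3 miss  d=D]
2: R B5 -> L1 miss  d=-]
3: W B5 -> L1 hit  d=D]
4: W B5 -> L1 hit  d=D]
5: R B1 -> L1 miss wb->B5  d=-]
6: R B5 -> L1 miss  d=-]
7: W B4 -> L0 hit  d=D]
8: W B6 -> L2 miss  d=D]
9: R B4 -> L0 hit  d=D]
10: W B4 -> L0 hit  d=D]
11: W B2 -> L2 miss wb->B6  d=D]
12: W B5 -> L1 hit  d=D]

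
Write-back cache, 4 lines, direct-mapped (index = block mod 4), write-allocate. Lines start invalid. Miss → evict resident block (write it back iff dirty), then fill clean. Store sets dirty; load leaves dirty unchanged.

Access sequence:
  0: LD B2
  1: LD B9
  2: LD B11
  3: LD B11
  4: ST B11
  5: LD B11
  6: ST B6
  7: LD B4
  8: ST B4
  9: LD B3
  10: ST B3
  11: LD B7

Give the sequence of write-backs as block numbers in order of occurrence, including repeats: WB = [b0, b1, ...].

0: R B2 → L2 miss [-]
1: R B9 → L1 miss [-]
2: R B11 → L3 miss [-]
3: R B11 → L3 hit [-]
4: W B11 → L3 hit [D]
5: R B11 → L3 hit [D]
6: W B6 → L2 miss [D]
7: R B4 → L0 miss [-]
8: W B4 → L0 hit [D]
9: R B3 → L3 miss wb→B11 [-]
10: W B3 → L3 hit [D]
11: R B7 → L3 miss wb→B3 [-]

WB = [11, 3]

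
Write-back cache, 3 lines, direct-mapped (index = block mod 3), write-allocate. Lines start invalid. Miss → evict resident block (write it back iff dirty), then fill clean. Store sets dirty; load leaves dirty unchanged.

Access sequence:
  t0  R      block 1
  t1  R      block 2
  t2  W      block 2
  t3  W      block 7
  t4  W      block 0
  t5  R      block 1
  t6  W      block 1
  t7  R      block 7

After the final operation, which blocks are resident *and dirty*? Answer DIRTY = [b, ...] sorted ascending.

  0 | R B1 → L1 miss [-]
  1 | R B2 → L2 miss [-]
  2 | W B2 → L2 hit [D]
  3 | W B7 → L1 miss [D]
  4 | W B0 → L0 miss [D]
  5 | R B1 → L1 miss wb→B7 [-]
  6 | W B1 → L1 hit [D]
  7 | R B7 → L1 miss wb→B1 [-]

DIRTY = [0, 2]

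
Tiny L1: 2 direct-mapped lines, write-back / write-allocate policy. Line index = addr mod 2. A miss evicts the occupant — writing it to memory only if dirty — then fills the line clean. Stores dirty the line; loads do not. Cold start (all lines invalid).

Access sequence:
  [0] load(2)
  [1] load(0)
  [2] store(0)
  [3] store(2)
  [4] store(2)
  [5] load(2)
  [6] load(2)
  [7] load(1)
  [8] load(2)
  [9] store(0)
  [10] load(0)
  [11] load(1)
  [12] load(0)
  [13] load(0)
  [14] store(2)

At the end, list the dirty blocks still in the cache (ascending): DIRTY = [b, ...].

DIRTY = [2]

0: R B2 -> L0 miss  d=-]
1: R B0 -> L0 miss  d=-]
2: W B0 -> L0 hit  d=D]
3: W B2 -> L0 miss wb->B0  d=D]
4: W B2 -> L0 hit  d=D]
5: R B2 -> L0 hit  d=D]
6: R B2 -> L0 hit  d=D]
7: R B1 -> L1 miss  d=-]
8: R B2 -> L0 hit  d=D]
9: W B0 -> L0 miss wb->B2  d=D]
10: R B0 -> L0 hit  d=D]
11: R B1 -> L1 hit  d=-]
12: R B0 -> L0 hit  d=D]
13: R B0 -> L0 hit  d=D]
14: W B2 -> L0 miss wb->B0  d=D]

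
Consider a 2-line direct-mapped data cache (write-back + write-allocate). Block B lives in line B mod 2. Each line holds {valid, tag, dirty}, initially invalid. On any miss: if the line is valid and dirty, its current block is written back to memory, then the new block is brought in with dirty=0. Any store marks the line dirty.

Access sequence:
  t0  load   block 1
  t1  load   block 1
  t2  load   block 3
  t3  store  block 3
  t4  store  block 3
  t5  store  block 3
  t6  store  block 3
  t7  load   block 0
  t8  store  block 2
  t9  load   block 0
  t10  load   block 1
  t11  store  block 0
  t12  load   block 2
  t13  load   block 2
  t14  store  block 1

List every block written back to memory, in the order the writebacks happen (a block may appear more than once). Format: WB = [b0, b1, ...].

0: R B1 → L1 miss [-]
1: R B1 → L1 hit [-]
2: R B3 → L1 miss [-]
3: W B3 → L1 hit [D]
4: W B3 → L1 hit [D]
5: W B3 → L1 hit [D]
6: W B3 → L1 hit [D]
7: R B0 → L0 miss [-]
8: W B2 → L0 miss [D]
9: R B0 → L0 miss wb→B2 [-]
10: R B1 → L1 miss wb→B3 [-]
11: W B0 → L0 hit [D]
12: R B2 → L0 miss wb→B0 [-]
13: R B2 → L0 hit [-]
14: W B1 → L1 hit [D]

WB = [2, 3, 0]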